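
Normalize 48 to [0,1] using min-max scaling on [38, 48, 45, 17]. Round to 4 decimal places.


Min = 17, Max = 48
Range = 48 - 17 = 31
Scaled = (x - min) / (max - min)
= (48 - 17) / 31
= 31 / 31
= 1.0000

1.0000


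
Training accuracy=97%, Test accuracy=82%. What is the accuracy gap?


Gap = train_accuracy - test_accuracy
= 97 - 82
= 15%
This gap suggests the model is overfitting.

15


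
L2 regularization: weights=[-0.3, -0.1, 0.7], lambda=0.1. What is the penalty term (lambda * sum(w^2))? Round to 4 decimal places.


Squaring each weight:
(-0.3)^2 = 0.09
(-0.1)^2 = 0.01
0.7^2 = 0.49
Sum of squares = 0.59
Penalty = 0.1 * 0.59 = 0.0590

0.0590


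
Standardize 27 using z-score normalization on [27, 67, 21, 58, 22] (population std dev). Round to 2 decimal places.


Mean = (27 + 67 + 21 + 58 + 22) / 5 = 39.0
Variance = sum((x_i - mean)^2) / n = 380.4
Std = sqrt(380.4) = 19.5038
Z = (x - mean) / std
= (27 - 39.0) / 19.5038
= -12.0 / 19.5038
= -0.62

-0.62


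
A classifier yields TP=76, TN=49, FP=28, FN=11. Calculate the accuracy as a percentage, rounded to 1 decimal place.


Accuracy = (TP + TN) / (TP + TN + FP + FN) * 100
= (76 + 49) / (76 + 49 + 28 + 11)
= 125 / 164
= 0.7622
= 76.2%

76.2


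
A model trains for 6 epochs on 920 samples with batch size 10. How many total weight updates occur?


Iterations per epoch = 920 / 10 = 92
Total updates = iterations_per_epoch * epochs
= 92 * 6
= 552

552


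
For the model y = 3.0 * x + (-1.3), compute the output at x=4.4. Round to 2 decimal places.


y = 3.0 * 4.4 + (-1.3)
= 13.2 + (-1.3)
= 11.90

11.90


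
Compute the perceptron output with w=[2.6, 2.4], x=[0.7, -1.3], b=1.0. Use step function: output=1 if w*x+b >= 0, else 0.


z = w . x + b
= 2.6*0.7 + 2.4*-1.3 + 1.0
= 1.82 + -3.12 + 1.0
= -1.3 + 1.0
= -0.3
Since z = -0.3 < 0, output = 0

0


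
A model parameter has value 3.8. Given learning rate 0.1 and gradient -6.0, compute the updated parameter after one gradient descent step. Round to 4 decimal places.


w_new = w_old - lr * gradient
= 3.8 - 0.1 * -6.0
= 3.8 - (-0.6)
= 4.4000

4.4000


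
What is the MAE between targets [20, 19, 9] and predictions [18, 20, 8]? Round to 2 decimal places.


Absolute errors: [2, 1, 1]
Sum of absolute errors = 4
MAE = 4 / 3 = 1.33

1.33


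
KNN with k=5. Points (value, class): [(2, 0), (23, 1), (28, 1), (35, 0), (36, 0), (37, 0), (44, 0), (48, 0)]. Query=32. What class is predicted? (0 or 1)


Distances from query 32:
Point 35 (class 0): distance = 3
Point 36 (class 0): distance = 4
Point 28 (class 1): distance = 4
Point 37 (class 0): distance = 5
Point 23 (class 1): distance = 9
K=5 nearest neighbors: classes = [0, 0, 1, 0, 1]
Votes for class 1: 2 / 5
Majority vote => class 0

0


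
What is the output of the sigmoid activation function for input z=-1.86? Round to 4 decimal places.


sigmoid(z) = 1 / (1 + exp(-z))
exp(-(-1.86)) = exp(1.86) = 6.4237
1 + 6.4237 = 7.4237
1 / 7.4237 = 0.1347

0.1347


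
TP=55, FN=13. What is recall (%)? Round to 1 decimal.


Recall = TP / (TP + FN) * 100
= 55 / (55 + 13)
= 55 / 68
= 0.8088
= 80.9%

80.9


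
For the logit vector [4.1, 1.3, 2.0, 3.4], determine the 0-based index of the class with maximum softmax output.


Softmax is a monotonic transformation, so it preserves the argmax.
We need to find the index of the maximum logit.
Index 0: 4.1
Index 1: 1.3
Index 2: 2.0
Index 3: 3.4
Maximum logit = 4.1 at index 0

0


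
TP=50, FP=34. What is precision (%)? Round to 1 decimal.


Precision = TP / (TP + FP) * 100
= 50 / (50 + 34)
= 50 / 84
= 0.5952
= 59.5%

59.5


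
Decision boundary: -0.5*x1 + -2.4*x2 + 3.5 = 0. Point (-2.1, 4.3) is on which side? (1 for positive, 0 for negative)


Compute -0.5 * -2.1 + -2.4 * 4.3 + 3.5
= 1.05 + -10.32 + 3.5
= -5.77
Since -5.77 < 0, the point is on the negative side.

0


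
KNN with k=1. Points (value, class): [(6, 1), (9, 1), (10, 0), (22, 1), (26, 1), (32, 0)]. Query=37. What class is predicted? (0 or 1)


Distances from query 37:
Point 32 (class 0): distance = 5
K=1 nearest neighbors: classes = [0]
Votes for class 1: 0 / 1
Majority vote => class 0

0


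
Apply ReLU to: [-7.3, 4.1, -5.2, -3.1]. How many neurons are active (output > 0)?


ReLU(x) = max(0, x) for each element:
ReLU(-7.3) = 0
ReLU(4.1) = 4.1
ReLU(-5.2) = 0
ReLU(-3.1) = 0
Active neurons (>0): 1

1


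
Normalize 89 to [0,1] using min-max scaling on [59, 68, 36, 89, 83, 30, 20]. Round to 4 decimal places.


Min = 20, Max = 89
Range = 89 - 20 = 69
Scaled = (x - min) / (max - min)
= (89 - 20) / 69
= 69 / 69
= 1.0000

1.0000


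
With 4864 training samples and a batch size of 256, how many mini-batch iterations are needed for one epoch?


Iterations per epoch = dataset_size / batch_size
= 4864 / 256
= 19

19


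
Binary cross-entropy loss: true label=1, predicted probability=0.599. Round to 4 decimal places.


For y=1: Loss = -log(p)
= -log(0.599)
= -(-0.5125)
= 0.5125

0.5125


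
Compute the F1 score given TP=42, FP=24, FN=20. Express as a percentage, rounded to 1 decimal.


Precision = TP / (TP + FP) = 42 / 66 = 0.6364
Recall = TP / (TP + FN) = 42 / 62 = 0.6774
F1 = 2 * P * R / (P + R)
= 2 * 0.6364 * 0.6774 / (0.6364 + 0.6774)
= 0.8622 / 1.3138
= 0.6562
As percentage: 65.6%

65.6


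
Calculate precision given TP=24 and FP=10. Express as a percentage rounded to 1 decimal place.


Precision = TP / (TP + FP) * 100
= 24 / (24 + 10)
= 24 / 34
= 0.7059
= 70.6%

70.6


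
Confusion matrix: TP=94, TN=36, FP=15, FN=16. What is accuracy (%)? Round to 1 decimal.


Accuracy = (TP + TN) / (TP + TN + FP + FN) * 100
= (94 + 36) / (94 + 36 + 15 + 16)
= 130 / 161
= 0.8075
= 80.7%

80.7


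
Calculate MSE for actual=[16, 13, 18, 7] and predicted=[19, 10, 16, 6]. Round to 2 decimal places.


Differences: [-3, 3, 2, 1]
Squared errors: [9, 9, 4, 1]
Sum of squared errors = 23
MSE = 23 / 4 = 5.75

5.75


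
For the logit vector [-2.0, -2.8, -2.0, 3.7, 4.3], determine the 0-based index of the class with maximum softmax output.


Softmax is a monotonic transformation, so it preserves the argmax.
We need to find the index of the maximum logit.
Index 0: -2.0
Index 1: -2.8
Index 2: -2.0
Index 3: 3.7
Index 4: 4.3
Maximum logit = 4.3 at index 4

4


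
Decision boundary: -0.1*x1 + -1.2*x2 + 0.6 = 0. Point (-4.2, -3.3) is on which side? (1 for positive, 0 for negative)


Compute -0.1 * -4.2 + -1.2 * -3.3 + 0.6
= 0.42 + 3.96 + 0.6
= 4.98
Since 4.98 >= 0, the point is on the positive side.

1


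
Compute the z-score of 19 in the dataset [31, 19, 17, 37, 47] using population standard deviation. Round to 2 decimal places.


Mean = (31 + 19 + 17 + 37 + 47) / 5 = 30.2
Variance = sum((x_i - mean)^2) / n = 125.76
Std = sqrt(125.76) = 11.2143
Z = (x - mean) / std
= (19 - 30.2) / 11.2143
= -11.2 / 11.2143
= -1.00

-1.00


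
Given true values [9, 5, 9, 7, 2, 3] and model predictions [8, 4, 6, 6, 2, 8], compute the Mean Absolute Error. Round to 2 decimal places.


Absolute errors: [1, 1, 3, 1, 0, 5]
Sum of absolute errors = 11
MAE = 11 / 6 = 1.83

1.83


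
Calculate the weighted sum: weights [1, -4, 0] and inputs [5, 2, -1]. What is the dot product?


Element-wise products:
1 * 5 = 5
-4 * 2 = -8
0 * -1 = 0
Sum = 5 + -8 + 0
= -3

-3


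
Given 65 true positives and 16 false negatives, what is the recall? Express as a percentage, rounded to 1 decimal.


Recall = TP / (TP + FN) * 100
= 65 / (65 + 16)
= 65 / 81
= 0.8025
= 80.2%

80.2


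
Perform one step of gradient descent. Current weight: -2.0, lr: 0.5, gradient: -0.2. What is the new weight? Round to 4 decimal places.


w_new = w_old - lr * gradient
= -2.0 - 0.5 * -0.2
= -2.0 - (-0.1)
= -1.9000

-1.9000


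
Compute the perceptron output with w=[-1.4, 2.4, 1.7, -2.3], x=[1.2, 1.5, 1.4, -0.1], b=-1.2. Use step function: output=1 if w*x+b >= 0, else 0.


z = w . x + b
= -1.4*1.2 + 2.4*1.5 + 1.7*1.4 + -2.3*-0.1 + -1.2
= -1.68 + 3.6 + 2.38 + 0.23 + -1.2
= 4.53 + -1.2
= 3.33
Since z = 3.33 >= 0, output = 1

1


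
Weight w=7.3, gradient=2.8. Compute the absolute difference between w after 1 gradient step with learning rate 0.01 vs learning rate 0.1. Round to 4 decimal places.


With lr=0.01: w_new = 7.3 - 0.01 * 2.8 = 7.272
With lr=0.1: w_new = 7.3 - 0.1 * 2.8 = 7.02
Absolute difference = |7.272 - 7.02|
= 0.2520

0.2520


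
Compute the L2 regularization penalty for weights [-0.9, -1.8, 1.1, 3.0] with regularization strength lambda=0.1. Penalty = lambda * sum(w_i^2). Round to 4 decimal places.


Squaring each weight:
(-0.9)^2 = 0.81
(-1.8)^2 = 3.24
1.1^2 = 1.21
3.0^2 = 9.0
Sum of squares = 14.26
Penalty = 0.1 * 14.26 = 1.4260

1.4260


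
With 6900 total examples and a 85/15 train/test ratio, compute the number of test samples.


Train samples = 6900 * 85% = 5865
Test samples = 6900 - 5865
= 1035

1035


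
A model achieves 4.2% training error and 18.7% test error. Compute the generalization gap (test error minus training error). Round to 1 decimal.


Generalization gap = test_error - train_error
= 18.7 - 4.2
= 14.5%
A large gap suggests overfitting.

14.5


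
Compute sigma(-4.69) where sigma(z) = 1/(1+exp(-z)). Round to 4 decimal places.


sigmoid(z) = 1 / (1 + exp(-z))
exp(-(-4.69)) = exp(4.69) = 108.8532
1 + 108.8532 = 109.8532
1 / 109.8532 = 0.0091

0.0091


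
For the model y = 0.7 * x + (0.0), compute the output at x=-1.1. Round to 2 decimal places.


y = 0.7 * -1.1 + (0.0)
= -0.77 + (0.0)
= -0.77

-0.77


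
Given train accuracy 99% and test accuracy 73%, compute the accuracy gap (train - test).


Gap = train_accuracy - test_accuracy
= 99 - 73
= 26%
This large gap strongly indicates overfitting.

26


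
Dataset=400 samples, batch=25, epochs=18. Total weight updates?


Iterations per epoch = 400 / 25 = 16
Total updates = iterations_per_epoch * epochs
= 16 * 18
= 288

288


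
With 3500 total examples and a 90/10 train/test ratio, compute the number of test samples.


Train samples = 3500 * 90% = 3150
Test samples = 3500 - 3150
= 350

350


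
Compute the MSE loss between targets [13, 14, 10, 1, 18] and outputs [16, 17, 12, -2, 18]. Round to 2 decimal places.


Differences: [-3, -3, -2, 3, 0]
Squared errors: [9, 9, 4, 9, 0]
Sum of squared errors = 31
MSE = 31 / 5 = 6.20

6.20


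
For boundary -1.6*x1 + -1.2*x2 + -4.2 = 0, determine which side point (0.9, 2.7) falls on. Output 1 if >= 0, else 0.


Compute -1.6 * 0.9 + -1.2 * 2.7 + -4.2
= -1.44 + -3.24 + -4.2
= -8.88
Since -8.88 < 0, the point is on the negative side.

0


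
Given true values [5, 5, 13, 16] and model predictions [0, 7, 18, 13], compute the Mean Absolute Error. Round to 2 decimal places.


Absolute errors: [5, 2, 5, 3]
Sum of absolute errors = 15
MAE = 15 / 4 = 3.75

3.75


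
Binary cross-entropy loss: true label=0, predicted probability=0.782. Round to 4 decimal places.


For y=0: Loss = -log(1-p)
= -log(1 - 0.782)
= -log(0.218)
= -(-1.5233)
= 1.5233

1.5233


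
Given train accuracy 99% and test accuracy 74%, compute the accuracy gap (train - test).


Gap = train_accuracy - test_accuracy
= 99 - 74
= 25%
This large gap strongly indicates overfitting.

25


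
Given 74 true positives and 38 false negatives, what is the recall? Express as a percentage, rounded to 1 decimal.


Recall = TP / (TP + FN) * 100
= 74 / (74 + 38)
= 74 / 112
= 0.6607
= 66.1%

66.1


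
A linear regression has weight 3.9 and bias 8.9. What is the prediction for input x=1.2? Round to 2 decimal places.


y = 3.9 * 1.2 + (8.9)
= 4.68 + (8.9)
= 13.58

13.58


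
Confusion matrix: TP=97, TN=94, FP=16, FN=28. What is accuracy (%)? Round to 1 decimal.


Accuracy = (TP + TN) / (TP + TN + FP + FN) * 100
= (97 + 94) / (97 + 94 + 16 + 28)
= 191 / 235
= 0.8128
= 81.3%

81.3


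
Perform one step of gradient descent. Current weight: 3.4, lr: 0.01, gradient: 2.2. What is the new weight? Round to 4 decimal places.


w_new = w_old - lr * gradient
= 3.4 - 0.01 * 2.2
= 3.4 - (0.022)
= 3.3780

3.3780


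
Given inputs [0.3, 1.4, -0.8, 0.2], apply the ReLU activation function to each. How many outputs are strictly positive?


ReLU(x) = max(0, x) for each element:
ReLU(0.3) = 0.3
ReLU(1.4) = 1.4
ReLU(-0.8) = 0
ReLU(0.2) = 0.2
Active neurons (>0): 3

3


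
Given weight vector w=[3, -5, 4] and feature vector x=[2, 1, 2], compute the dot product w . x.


Element-wise products:
3 * 2 = 6
-5 * 1 = -5
4 * 2 = 8
Sum = 6 + -5 + 8
= 9

9


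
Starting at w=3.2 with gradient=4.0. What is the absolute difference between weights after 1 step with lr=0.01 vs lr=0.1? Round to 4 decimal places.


With lr=0.01: w_new = 3.2 - 0.01 * 4.0 = 3.16
With lr=0.1: w_new = 3.2 - 0.1 * 4.0 = 2.8
Absolute difference = |3.16 - 2.8|
= 0.3600

0.3600


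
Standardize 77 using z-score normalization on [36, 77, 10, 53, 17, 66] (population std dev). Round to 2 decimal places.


Mean = (36 + 77 + 10 + 53 + 17 + 66) / 6 = 43.1667
Variance = sum((x_i - mean)^2) / n = 599.8056
Std = sqrt(599.8056) = 24.4909
Z = (x - mean) / std
= (77 - 43.1667) / 24.4909
= 33.8333 / 24.4909
= 1.38

1.38


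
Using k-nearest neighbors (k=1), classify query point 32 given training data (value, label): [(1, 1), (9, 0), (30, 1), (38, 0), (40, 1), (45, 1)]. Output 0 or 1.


Distances from query 32:
Point 30 (class 1): distance = 2
K=1 nearest neighbors: classes = [1]
Votes for class 1: 1 / 1
Majority vote => class 1

1


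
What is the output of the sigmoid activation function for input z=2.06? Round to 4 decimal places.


sigmoid(z) = 1 / (1 + exp(-z))
exp(-(2.06)) = exp(-2.06) = 0.1275
1 + 0.1275 = 1.1275
1 / 1.1275 = 0.8870

0.8870


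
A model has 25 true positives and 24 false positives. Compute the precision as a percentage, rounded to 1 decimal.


Precision = TP / (TP + FP) * 100
= 25 / (25 + 24)
= 25 / 49
= 0.5102
= 51.0%

51.0


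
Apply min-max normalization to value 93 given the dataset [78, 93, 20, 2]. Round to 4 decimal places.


Min = 2, Max = 93
Range = 93 - 2 = 91
Scaled = (x - min) / (max - min)
= (93 - 2) / 91
= 91 / 91
= 1.0000

1.0000


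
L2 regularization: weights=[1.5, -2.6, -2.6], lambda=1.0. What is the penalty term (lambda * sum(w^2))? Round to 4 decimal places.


Squaring each weight:
1.5^2 = 2.25
(-2.6)^2 = 6.76
(-2.6)^2 = 6.76
Sum of squares = 15.77
Penalty = 1.0 * 15.77 = 15.7700

15.7700


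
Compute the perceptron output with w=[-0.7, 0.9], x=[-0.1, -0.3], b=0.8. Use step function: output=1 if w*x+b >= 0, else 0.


z = w . x + b
= -0.7*-0.1 + 0.9*-0.3 + 0.8
= 0.07 + -0.27 + 0.8
= -0.2 + 0.8
= 0.6
Since z = 0.6 >= 0, output = 1

1


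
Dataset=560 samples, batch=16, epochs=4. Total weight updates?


Iterations per epoch = 560 / 16 = 35
Total updates = iterations_per_epoch * epochs
= 35 * 4
= 140

140


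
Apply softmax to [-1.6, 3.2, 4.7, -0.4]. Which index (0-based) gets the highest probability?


Softmax is a monotonic transformation, so it preserves the argmax.
We need to find the index of the maximum logit.
Index 0: -1.6
Index 1: 3.2
Index 2: 4.7
Index 3: -0.4
Maximum logit = 4.7 at index 2

2


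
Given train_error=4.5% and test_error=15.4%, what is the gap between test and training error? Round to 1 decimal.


Generalization gap = test_error - train_error
= 15.4 - 4.5
= 10.9%
A large gap suggests overfitting.

10.9


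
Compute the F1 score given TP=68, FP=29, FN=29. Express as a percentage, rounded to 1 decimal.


Precision = TP / (TP + FP) = 68 / 97 = 0.701
Recall = TP / (TP + FN) = 68 / 97 = 0.701
F1 = 2 * P * R / (P + R)
= 2 * 0.701 * 0.701 / (0.701 + 0.701)
= 0.9829 / 1.4021
= 0.701
As percentage: 70.1%

70.1


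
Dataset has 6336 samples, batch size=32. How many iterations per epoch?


Iterations per epoch = dataset_size / batch_size
= 6336 / 32
= 198

198


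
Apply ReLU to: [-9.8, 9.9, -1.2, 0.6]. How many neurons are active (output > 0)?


ReLU(x) = max(0, x) for each element:
ReLU(-9.8) = 0
ReLU(9.9) = 9.9
ReLU(-1.2) = 0
ReLU(0.6) = 0.6
Active neurons (>0): 2

2


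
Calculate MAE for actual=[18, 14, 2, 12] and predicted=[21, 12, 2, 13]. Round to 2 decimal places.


Absolute errors: [3, 2, 0, 1]
Sum of absolute errors = 6
MAE = 6 / 4 = 1.50

1.50


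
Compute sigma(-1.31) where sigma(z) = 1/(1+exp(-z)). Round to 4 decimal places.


sigmoid(z) = 1 / (1 + exp(-z))
exp(-(-1.31)) = exp(1.31) = 3.7062
1 + 3.7062 = 4.7062
1 / 4.7062 = 0.2125

0.2125


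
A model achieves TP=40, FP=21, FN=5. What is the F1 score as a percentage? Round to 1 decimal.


Precision = TP / (TP + FP) = 40 / 61 = 0.6557
Recall = TP / (TP + FN) = 40 / 45 = 0.8889
F1 = 2 * P * R / (P + R)
= 2 * 0.6557 * 0.8889 / (0.6557 + 0.8889)
= 1.1658 / 1.5446
= 0.7547
As percentage: 75.5%

75.5


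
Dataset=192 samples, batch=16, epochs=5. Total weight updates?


Iterations per epoch = 192 / 16 = 12
Total updates = iterations_per_epoch * epochs
= 12 * 5
= 60

60


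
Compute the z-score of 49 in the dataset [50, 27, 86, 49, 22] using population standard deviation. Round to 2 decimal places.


Mean = (50 + 27 + 86 + 49 + 22) / 5 = 46.8
Variance = sum((x_i - mean)^2) / n = 511.76
Std = sqrt(511.76) = 22.6221
Z = (x - mean) / std
= (49 - 46.8) / 22.6221
= 2.2 / 22.6221
= 0.10

0.10


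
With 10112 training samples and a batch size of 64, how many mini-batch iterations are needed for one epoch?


Iterations per epoch = dataset_size / batch_size
= 10112 / 64
= 158

158


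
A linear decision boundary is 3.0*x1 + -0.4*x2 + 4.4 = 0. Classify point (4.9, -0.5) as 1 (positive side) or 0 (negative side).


Compute 3.0 * 4.9 + -0.4 * -0.5 + 4.4
= 14.7 + 0.2 + 4.4
= 19.3
Since 19.3 >= 0, the point is on the positive side.

1


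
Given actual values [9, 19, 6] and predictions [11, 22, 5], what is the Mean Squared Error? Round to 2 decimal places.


Differences: [-2, -3, 1]
Squared errors: [4, 9, 1]
Sum of squared errors = 14
MSE = 14 / 3 = 4.67

4.67


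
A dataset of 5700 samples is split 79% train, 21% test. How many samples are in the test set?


Train samples = 5700 * 79% = 4503
Test samples = 5700 - 4503
= 1197

1197


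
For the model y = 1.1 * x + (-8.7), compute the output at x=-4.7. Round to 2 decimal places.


y = 1.1 * -4.7 + (-8.7)
= -5.17 + (-8.7)
= -13.87

-13.87


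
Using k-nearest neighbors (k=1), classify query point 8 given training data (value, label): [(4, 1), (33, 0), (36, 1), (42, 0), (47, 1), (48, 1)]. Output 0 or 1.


Distances from query 8:
Point 4 (class 1): distance = 4
K=1 nearest neighbors: classes = [1]
Votes for class 1: 1 / 1
Majority vote => class 1

1


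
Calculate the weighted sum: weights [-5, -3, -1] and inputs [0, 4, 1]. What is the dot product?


Element-wise products:
-5 * 0 = 0
-3 * 4 = -12
-1 * 1 = -1
Sum = 0 + -12 + -1
= -13

-13


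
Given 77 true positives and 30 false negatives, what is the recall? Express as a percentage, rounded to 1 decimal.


Recall = TP / (TP + FN) * 100
= 77 / (77 + 30)
= 77 / 107
= 0.7196
= 72.0%

72.0


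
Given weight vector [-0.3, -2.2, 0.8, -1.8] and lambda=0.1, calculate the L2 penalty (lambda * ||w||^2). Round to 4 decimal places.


Squaring each weight:
(-0.3)^2 = 0.09
(-2.2)^2 = 4.84
0.8^2 = 0.64
(-1.8)^2 = 3.24
Sum of squares = 8.81
Penalty = 0.1 * 8.81 = 0.8810

0.8810


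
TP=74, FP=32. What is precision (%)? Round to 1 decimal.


Precision = TP / (TP + FP) * 100
= 74 / (74 + 32)
= 74 / 106
= 0.6981
= 69.8%

69.8


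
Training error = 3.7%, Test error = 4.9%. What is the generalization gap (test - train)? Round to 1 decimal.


Generalization gap = test_error - train_error
= 4.9 - 3.7
= 1.2%
A small gap suggests good generalization.

1.2


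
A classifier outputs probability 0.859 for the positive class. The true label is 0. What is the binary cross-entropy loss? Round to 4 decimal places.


For y=0: Loss = -log(1-p)
= -log(1 - 0.859)
= -log(0.141)
= -(-1.959)
= 1.9590

1.9590


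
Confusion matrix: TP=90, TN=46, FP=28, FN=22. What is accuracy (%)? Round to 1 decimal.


Accuracy = (TP + TN) / (TP + TN + FP + FN) * 100
= (90 + 46) / (90 + 46 + 28 + 22)
= 136 / 186
= 0.7312
= 73.1%

73.1


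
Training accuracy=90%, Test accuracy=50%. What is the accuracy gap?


Gap = train_accuracy - test_accuracy
= 90 - 50
= 40%
This large gap strongly indicates overfitting.

40


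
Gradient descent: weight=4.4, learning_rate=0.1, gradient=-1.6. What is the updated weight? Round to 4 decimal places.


w_new = w_old - lr * gradient
= 4.4 - 0.1 * -1.6
= 4.4 - (-0.16)
= 4.5600

4.5600


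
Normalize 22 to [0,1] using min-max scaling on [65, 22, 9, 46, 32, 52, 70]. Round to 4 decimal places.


Min = 9, Max = 70
Range = 70 - 9 = 61
Scaled = (x - min) / (max - min)
= (22 - 9) / 61
= 13 / 61
= 0.2131

0.2131


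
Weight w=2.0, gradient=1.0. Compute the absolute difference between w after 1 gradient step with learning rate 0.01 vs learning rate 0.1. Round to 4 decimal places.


With lr=0.01: w_new = 2.0 - 0.01 * 1.0 = 1.99
With lr=0.1: w_new = 2.0 - 0.1 * 1.0 = 1.9
Absolute difference = |1.99 - 1.9|
= 0.0900

0.0900


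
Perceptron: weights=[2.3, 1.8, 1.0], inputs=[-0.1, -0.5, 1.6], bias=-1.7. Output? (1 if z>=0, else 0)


z = w . x + b
= 2.3*-0.1 + 1.8*-0.5 + 1.0*1.6 + -1.7
= -0.23 + -0.9 + 1.6 + -1.7
= 0.47 + -1.7
= -1.23
Since z = -1.23 < 0, output = 0

0


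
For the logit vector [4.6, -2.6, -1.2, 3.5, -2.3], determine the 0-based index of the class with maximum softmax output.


Softmax is a monotonic transformation, so it preserves the argmax.
We need to find the index of the maximum logit.
Index 0: 4.6
Index 1: -2.6
Index 2: -1.2
Index 3: 3.5
Index 4: -2.3
Maximum logit = 4.6 at index 0

0


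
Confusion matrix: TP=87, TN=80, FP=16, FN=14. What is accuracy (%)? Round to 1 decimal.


Accuracy = (TP + TN) / (TP + TN + FP + FN) * 100
= (87 + 80) / (87 + 80 + 16 + 14)
= 167 / 197
= 0.8477
= 84.8%

84.8


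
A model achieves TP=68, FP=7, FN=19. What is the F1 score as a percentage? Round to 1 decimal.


Precision = TP / (TP + FP) = 68 / 75 = 0.9067
Recall = TP / (TP + FN) = 68 / 87 = 0.7816
F1 = 2 * P * R / (P + R)
= 2 * 0.9067 * 0.7816 / (0.9067 + 0.7816)
= 1.4173 / 1.6883
= 0.8395
As percentage: 84.0%

84.0


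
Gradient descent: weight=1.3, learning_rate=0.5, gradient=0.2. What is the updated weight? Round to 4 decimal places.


w_new = w_old - lr * gradient
= 1.3 - 0.5 * 0.2
= 1.3 - (0.1)
= 1.2000

1.2000


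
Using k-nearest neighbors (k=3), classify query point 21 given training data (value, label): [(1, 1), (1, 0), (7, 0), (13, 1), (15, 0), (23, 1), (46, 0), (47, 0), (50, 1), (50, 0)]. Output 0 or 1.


Distances from query 21:
Point 23 (class 1): distance = 2
Point 15 (class 0): distance = 6
Point 13 (class 1): distance = 8
K=3 nearest neighbors: classes = [1, 0, 1]
Votes for class 1: 2 / 3
Majority vote => class 1

1


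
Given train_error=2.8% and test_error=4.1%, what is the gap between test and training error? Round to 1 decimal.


Generalization gap = test_error - train_error
= 4.1 - 2.8
= 1.3%
A small gap suggests good generalization.

1.3


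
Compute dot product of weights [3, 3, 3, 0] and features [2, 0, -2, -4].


Element-wise products:
3 * 2 = 6
3 * 0 = 0
3 * -2 = -6
0 * -4 = 0
Sum = 6 + 0 + -6 + 0
= 0

0


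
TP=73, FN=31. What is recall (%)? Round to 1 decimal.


Recall = TP / (TP + FN) * 100
= 73 / (73 + 31)
= 73 / 104
= 0.7019
= 70.2%

70.2


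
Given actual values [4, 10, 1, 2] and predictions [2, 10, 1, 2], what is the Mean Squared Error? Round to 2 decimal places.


Differences: [2, 0, 0, 0]
Squared errors: [4, 0, 0, 0]
Sum of squared errors = 4
MSE = 4 / 4 = 1.00

1.00


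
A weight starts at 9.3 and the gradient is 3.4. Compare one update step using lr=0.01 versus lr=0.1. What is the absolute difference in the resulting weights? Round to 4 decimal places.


With lr=0.01: w_new = 9.3 - 0.01 * 3.4 = 9.266
With lr=0.1: w_new = 9.3 - 0.1 * 3.4 = 8.96
Absolute difference = |9.266 - 8.96|
= 0.3060

0.3060


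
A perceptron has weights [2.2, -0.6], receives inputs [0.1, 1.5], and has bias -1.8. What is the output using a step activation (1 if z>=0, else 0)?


z = w . x + b
= 2.2*0.1 + -0.6*1.5 + -1.8
= 0.22 + -0.9 + -1.8
= -0.68 + -1.8
= -2.48
Since z = -2.48 < 0, output = 0

0


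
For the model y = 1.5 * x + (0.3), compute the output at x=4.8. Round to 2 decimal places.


y = 1.5 * 4.8 + (0.3)
= 7.2 + (0.3)
= 7.50

7.50


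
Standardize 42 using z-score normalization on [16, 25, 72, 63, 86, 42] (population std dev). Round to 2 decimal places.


Mean = (16 + 25 + 72 + 63 + 86 + 42) / 6 = 50.6667
Variance = sum((x_i - mean)^2) / n = 631.8889
Std = sqrt(631.8889) = 25.1374
Z = (x - mean) / std
= (42 - 50.6667) / 25.1374
= -8.6667 / 25.1374
= -0.34

-0.34


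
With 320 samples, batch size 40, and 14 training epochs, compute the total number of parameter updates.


Iterations per epoch = 320 / 40 = 8
Total updates = iterations_per_epoch * epochs
= 8 * 14
= 112

112


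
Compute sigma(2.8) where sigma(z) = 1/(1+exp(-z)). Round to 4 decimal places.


sigmoid(z) = 1 / (1 + exp(-z))
exp(-(2.8)) = exp(-2.8) = 0.0608
1 + 0.0608 = 1.0608
1 / 1.0608 = 0.9427

0.9427


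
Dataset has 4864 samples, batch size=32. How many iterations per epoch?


Iterations per epoch = dataset_size / batch_size
= 4864 / 32
= 152

152


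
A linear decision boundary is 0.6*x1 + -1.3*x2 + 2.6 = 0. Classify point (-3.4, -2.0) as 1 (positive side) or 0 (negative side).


Compute 0.6 * -3.4 + -1.3 * -2.0 + 2.6
= -2.04 + 2.6 + 2.6
= 3.16
Since 3.16 >= 0, the point is on the positive side.

1


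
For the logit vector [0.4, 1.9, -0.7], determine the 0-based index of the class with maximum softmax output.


Softmax is a monotonic transformation, so it preserves the argmax.
We need to find the index of the maximum logit.
Index 0: 0.4
Index 1: 1.9
Index 2: -0.7
Maximum logit = 1.9 at index 1

1


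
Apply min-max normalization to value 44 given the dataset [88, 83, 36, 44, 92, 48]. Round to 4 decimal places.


Min = 36, Max = 92
Range = 92 - 36 = 56
Scaled = (x - min) / (max - min)
= (44 - 36) / 56
= 8 / 56
= 0.1429

0.1429


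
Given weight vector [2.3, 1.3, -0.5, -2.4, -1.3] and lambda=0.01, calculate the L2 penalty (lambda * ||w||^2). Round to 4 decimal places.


Squaring each weight:
2.3^2 = 5.29
1.3^2 = 1.69
(-0.5)^2 = 0.25
(-2.4)^2 = 5.76
(-1.3)^2 = 1.69
Sum of squares = 14.68
Penalty = 0.01 * 14.68 = 0.1468

0.1468


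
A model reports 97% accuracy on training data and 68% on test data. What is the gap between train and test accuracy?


Gap = train_accuracy - test_accuracy
= 97 - 68
= 29%
This large gap strongly indicates overfitting.

29


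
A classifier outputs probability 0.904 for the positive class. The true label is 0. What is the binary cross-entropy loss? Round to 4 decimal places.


For y=0: Loss = -log(1-p)
= -log(1 - 0.904)
= -log(0.096)
= -(-2.3434)
= 2.3434

2.3434


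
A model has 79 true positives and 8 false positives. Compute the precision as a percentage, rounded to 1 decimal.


Precision = TP / (TP + FP) * 100
= 79 / (79 + 8)
= 79 / 87
= 0.908
= 90.8%

90.8


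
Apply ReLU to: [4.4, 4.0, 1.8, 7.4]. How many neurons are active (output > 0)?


ReLU(x) = max(0, x) for each element:
ReLU(4.4) = 4.4
ReLU(4.0) = 4.0
ReLU(1.8) = 1.8
ReLU(7.4) = 7.4
Active neurons (>0): 4

4


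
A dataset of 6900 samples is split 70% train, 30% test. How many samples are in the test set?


Train samples = 6900 * 70% = 4830
Test samples = 6900 - 4830
= 2070

2070


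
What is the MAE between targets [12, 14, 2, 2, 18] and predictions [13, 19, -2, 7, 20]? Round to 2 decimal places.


Absolute errors: [1, 5, 4, 5, 2]
Sum of absolute errors = 17
MAE = 17 / 5 = 3.40

3.40


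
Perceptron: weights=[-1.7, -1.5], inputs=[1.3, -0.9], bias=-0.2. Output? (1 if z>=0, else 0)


z = w . x + b
= -1.7*1.3 + -1.5*-0.9 + -0.2
= -2.21 + 1.35 + -0.2
= -0.86 + -0.2
= -1.06
Since z = -1.06 < 0, output = 0

0


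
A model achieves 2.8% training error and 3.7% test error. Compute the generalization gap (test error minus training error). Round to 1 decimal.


Generalization gap = test_error - train_error
= 3.7 - 2.8
= 0.9%
A small gap suggests good generalization.

0.9


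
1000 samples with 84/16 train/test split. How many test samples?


Train samples = 1000 * 84% = 840
Test samples = 1000 - 840
= 160

160


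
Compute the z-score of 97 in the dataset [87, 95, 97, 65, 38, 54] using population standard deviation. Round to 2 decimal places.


Mean = (87 + 95 + 97 + 65 + 38 + 54) / 6 = 72.6667
Variance = sum((x_i - mean)^2) / n = 484.2222
Std = sqrt(484.2222) = 22.005
Z = (x - mean) / std
= (97 - 72.6667) / 22.005
= 24.3333 / 22.005
= 1.11

1.11


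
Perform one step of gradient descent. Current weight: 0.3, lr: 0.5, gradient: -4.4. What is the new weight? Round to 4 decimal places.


w_new = w_old - lr * gradient
= 0.3 - 0.5 * -4.4
= 0.3 - (-2.2)
= 2.5000

2.5000


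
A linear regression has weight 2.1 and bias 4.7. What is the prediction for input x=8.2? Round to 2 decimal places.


y = 2.1 * 8.2 + (4.7)
= 17.22 + (4.7)
= 21.92

21.92


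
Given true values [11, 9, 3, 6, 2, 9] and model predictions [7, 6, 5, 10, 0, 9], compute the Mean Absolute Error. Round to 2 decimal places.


Absolute errors: [4, 3, 2, 4, 2, 0]
Sum of absolute errors = 15
MAE = 15 / 6 = 2.50

2.50


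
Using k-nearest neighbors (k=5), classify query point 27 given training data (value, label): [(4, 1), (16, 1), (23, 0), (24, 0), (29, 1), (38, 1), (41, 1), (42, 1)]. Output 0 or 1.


Distances from query 27:
Point 29 (class 1): distance = 2
Point 24 (class 0): distance = 3
Point 23 (class 0): distance = 4
Point 16 (class 1): distance = 11
Point 38 (class 1): distance = 11
K=5 nearest neighbors: classes = [1, 0, 0, 1, 1]
Votes for class 1: 3 / 5
Majority vote => class 1

1


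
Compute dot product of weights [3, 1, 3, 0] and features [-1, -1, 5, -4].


Element-wise products:
3 * -1 = -3
1 * -1 = -1
3 * 5 = 15
0 * -4 = 0
Sum = -3 + -1 + 15 + 0
= 11

11


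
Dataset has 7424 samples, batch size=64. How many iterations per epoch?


Iterations per epoch = dataset_size / batch_size
= 7424 / 64
= 116

116


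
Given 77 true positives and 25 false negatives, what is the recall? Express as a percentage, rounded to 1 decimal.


Recall = TP / (TP + FN) * 100
= 77 / (77 + 25)
= 77 / 102
= 0.7549
= 75.5%

75.5


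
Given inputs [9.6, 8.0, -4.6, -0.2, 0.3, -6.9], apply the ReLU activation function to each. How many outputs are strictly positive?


ReLU(x) = max(0, x) for each element:
ReLU(9.6) = 9.6
ReLU(8.0) = 8.0
ReLU(-4.6) = 0
ReLU(-0.2) = 0
ReLU(0.3) = 0.3
ReLU(-6.9) = 0
Active neurons (>0): 3

3


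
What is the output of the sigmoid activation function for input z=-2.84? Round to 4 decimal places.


sigmoid(z) = 1 / (1 + exp(-z))
exp(-(-2.84)) = exp(2.84) = 17.1158
1 + 17.1158 = 18.1158
1 / 18.1158 = 0.0552

0.0552


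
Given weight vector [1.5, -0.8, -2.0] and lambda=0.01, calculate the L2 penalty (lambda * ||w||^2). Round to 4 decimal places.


Squaring each weight:
1.5^2 = 2.25
(-0.8)^2 = 0.64
(-2.0)^2 = 4.0
Sum of squares = 6.89
Penalty = 0.01 * 6.89 = 0.0689

0.0689


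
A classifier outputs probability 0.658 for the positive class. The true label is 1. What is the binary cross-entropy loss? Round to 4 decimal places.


For y=1: Loss = -log(p)
= -log(0.658)
= -(-0.4186)
= 0.4186

0.4186


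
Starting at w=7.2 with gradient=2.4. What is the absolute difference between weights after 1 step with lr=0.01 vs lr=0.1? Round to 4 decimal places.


With lr=0.01: w_new = 7.2 - 0.01 * 2.4 = 7.176
With lr=0.1: w_new = 7.2 - 0.1 * 2.4 = 6.96
Absolute difference = |7.176 - 6.96|
= 0.2160

0.2160


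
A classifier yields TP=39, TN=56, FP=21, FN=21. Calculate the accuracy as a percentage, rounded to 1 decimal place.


Accuracy = (TP + TN) / (TP + TN + FP + FN) * 100
= (39 + 56) / (39 + 56 + 21 + 21)
= 95 / 137
= 0.6934
= 69.3%

69.3


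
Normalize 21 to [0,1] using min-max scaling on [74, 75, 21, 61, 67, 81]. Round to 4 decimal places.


Min = 21, Max = 81
Range = 81 - 21 = 60
Scaled = (x - min) / (max - min)
= (21 - 21) / 60
= 0 / 60
= 0.0000

0.0000


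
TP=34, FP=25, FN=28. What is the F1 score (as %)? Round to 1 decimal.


Precision = TP / (TP + FP) = 34 / 59 = 0.5763
Recall = TP / (TP + FN) = 34 / 62 = 0.5484
F1 = 2 * P * R / (P + R)
= 2 * 0.5763 * 0.5484 / (0.5763 + 0.5484)
= 0.632 / 1.1247
= 0.562
As percentage: 56.2%

56.2


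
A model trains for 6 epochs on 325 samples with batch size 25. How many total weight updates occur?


Iterations per epoch = 325 / 25 = 13
Total updates = iterations_per_epoch * epochs
= 13 * 6
= 78

78


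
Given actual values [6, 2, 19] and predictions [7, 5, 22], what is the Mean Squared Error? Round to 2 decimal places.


Differences: [-1, -3, -3]
Squared errors: [1, 9, 9]
Sum of squared errors = 19
MSE = 19 / 3 = 6.33

6.33


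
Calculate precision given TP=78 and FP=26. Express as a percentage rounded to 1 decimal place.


Precision = TP / (TP + FP) * 100
= 78 / (78 + 26)
= 78 / 104
= 0.75
= 75.0%

75.0


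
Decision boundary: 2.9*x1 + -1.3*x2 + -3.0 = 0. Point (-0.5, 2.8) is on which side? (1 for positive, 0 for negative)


Compute 2.9 * -0.5 + -1.3 * 2.8 + -3.0
= -1.45 + -3.64 + -3.0
= -8.09
Since -8.09 < 0, the point is on the negative side.

0


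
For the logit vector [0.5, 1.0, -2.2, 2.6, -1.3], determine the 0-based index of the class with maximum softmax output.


Softmax is a monotonic transformation, so it preserves the argmax.
We need to find the index of the maximum logit.
Index 0: 0.5
Index 1: 1.0
Index 2: -2.2
Index 3: 2.6
Index 4: -1.3
Maximum logit = 2.6 at index 3

3


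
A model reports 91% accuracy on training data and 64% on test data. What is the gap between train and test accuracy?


Gap = train_accuracy - test_accuracy
= 91 - 64
= 27%
This large gap strongly indicates overfitting.

27


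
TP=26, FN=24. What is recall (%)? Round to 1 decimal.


Recall = TP / (TP + FN) * 100
= 26 / (26 + 24)
= 26 / 50
= 0.52
= 52.0%

52.0


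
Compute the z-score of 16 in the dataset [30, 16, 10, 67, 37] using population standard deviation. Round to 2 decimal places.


Mean = (30 + 16 + 10 + 67 + 37) / 5 = 32.0
Variance = sum((x_i - mean)^2) / n = 398.8
Std = sqrt(398.8) = 19.97
Z = (x - mean) / std
= (16 - 32.0) / 19.97
= -16.0 / 19.97
= -0.80

-0.80


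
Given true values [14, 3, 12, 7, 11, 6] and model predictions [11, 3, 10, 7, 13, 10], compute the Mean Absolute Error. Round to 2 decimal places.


Absolute errors: [3, 0, 2, 0, 2, 4]
Sum of absolute errors = 11
MAE = 11 / 6 = 1.83

1.83


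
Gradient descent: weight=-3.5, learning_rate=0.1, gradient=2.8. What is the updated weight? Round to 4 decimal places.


w_new = w_old - lr * gradient
= -3.5 - 0.1 * 2.8
= -3.5 - (0.28)
= -3.7800

-3.7800


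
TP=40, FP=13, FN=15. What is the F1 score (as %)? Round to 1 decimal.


Precision = TP / (TP + FP) = 40 / 53 = 0.7547
Recall = TP / (TP + FN) = 40 / 55 = 0.7273
F1 = 2 * P * R / (P + R)
= 2 * 0.7547 * 0.7273 / (0.7547 + 0.7273)
= 1.0978 / 1.482
= 0.7407
As percentage: 74.1%

74.1


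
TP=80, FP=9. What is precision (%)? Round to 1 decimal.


Precision = TP / (TP + FP) * 100
= 80 / (80 + 9)
= 80 / 89
= 0.8989
= 89.9%

89.9


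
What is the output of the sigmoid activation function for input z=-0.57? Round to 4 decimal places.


sigmoid(z) = 1 / (1 + exp(-z))
exp(-(-0.57)) = exp(0.57) = 1.7683
1 + 1.7683 = 2.7683
1 / 2.7683 = 0.3612

0.3612


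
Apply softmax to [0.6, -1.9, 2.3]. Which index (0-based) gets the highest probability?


Softmax is a monotonic transformation, so it preserves the argmax.
We need to find the index of the maximum logit.
Index 0: 0.6
Index 1: -1.9
Index 2: 2.3
Maximum logit = 2.3 at index 2

2


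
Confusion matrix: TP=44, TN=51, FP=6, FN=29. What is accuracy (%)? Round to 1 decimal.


Accuracy = (TP + TN) / (TP + TN + FP + FN) * 100
= (44 + 51) / (44 + 51 + 6 + 29)
= 95 / 130
= 0.7308
= 73.1%

73.1


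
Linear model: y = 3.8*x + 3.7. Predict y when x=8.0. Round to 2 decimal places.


y = 3.8 * 8.0 + (3.7)
= 30.4 + (3.7)
= 34.10

34.10


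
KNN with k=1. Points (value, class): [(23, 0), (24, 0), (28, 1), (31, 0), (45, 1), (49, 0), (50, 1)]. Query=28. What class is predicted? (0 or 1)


Distances from query 28:
Point 28 (class 1): distance = 0
K=1 nearest neighbors: classes = [1]
Votes for class 1: 1 / 1
Majority vote => class 1

1


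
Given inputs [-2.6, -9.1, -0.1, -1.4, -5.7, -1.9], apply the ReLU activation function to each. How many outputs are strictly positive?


ReLU(x) = max(0, x) for each element:
ReLU(-2.6) = 0
ReLU(-9.1) = 0
ReLU(-0.1) = 0
ReLU(-1.4) = 0
ReLU(-5.7) = 0
ReLU(-1.9) = 0
Active neurons (>0): 0

0


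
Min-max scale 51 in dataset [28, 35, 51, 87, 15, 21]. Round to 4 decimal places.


Min = 15, Max = 87
Range = 87 - 15 = 72
Scaled = (x - min) / (max - min)
= (51 - 15) / 72
= 36 / 72
= 0.5000

0.5000


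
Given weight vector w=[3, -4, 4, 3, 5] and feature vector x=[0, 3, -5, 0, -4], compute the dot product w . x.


Element-wise products:
3 * 0 = 0
-4 * 3 = -12
4 * -5 = -20
3 * 0 = 0
5 * -4 = -20
Sum = 0 + -12 + -20 + 0 + -20
= -52

-52


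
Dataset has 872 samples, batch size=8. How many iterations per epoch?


Iterations per epoch = dataset_size / batch_size
= 872 / 8
= 109

109


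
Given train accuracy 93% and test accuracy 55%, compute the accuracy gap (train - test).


Gap = train_accuracy - test_accuracy
= 93 - 55
= 38%
This large gap strongly indicates overfitting.

38


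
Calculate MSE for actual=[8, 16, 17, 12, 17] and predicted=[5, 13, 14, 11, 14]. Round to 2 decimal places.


Differences: [3, 3, 3, 1, 3]
Squared errors: [9, 9, 9, 1, 9]
Sum of squared errors = 37
MSE = 37 / 5 = 7.40

7.40


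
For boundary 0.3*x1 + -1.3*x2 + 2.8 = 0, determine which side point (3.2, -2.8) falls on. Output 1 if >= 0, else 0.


Compute 0.3 * 3.2 + -1.3 * -2.8 + 2.8
= 0.96 + 3.64 + 2.8
= 7.4
Since 7.4 >= 0, the point is on the positive side.

1


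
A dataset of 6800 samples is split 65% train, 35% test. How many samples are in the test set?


Train samples = 6800 * 65% = 4420
Test samples = 6800 - 4420
= 2380

2380


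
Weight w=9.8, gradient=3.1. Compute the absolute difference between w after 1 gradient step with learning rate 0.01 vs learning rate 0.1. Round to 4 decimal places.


With lr=0.01: w_new = 9.8 - 0.01 * 3.1 = 9.769
With lr=0.1: w_new = 9.8 - 0.1 * 3.1 = 9.49
Absolute difference = |9.769 - 9.49|
= 0.2790

0.2790


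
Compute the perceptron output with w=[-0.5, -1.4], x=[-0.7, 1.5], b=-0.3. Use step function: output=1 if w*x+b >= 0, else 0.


z = w . x + b
= -0.5*-0.7 + -1.4*1.5 + -0.3
= 0.35 + -2.1 + -0.3
= -1.75 + -0.3
= -2.05
Since z = -2.05 < 0, output = 0

0


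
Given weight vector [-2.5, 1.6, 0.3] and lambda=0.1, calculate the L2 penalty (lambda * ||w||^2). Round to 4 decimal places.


Squaring each weight:
(-2.5)^2 = 6.25
1.6^2 = 2.56
0.3^2 = 0.09
Sum of squares = 8.9
Penalty = 0.1 * 8.9 = 0.8900

0.8900


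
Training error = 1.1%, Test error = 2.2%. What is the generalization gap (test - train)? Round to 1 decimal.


Generalization gap = test_error - train_error
= 2.2 - 1.1
= 1.1%
A small gap suggests good generalization.

1.1


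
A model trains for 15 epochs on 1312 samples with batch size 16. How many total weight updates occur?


Iterations per epoch = 1312 / 16 = 82
Total updates = iterations_per_epoch * epochs
= 82 * 15
= 1230

1230
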